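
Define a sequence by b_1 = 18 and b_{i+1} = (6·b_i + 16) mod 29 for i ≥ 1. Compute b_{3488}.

8

We have b_1 = 18; b_2 = 8; b_3 = 6; b_4 = 23; b_5 = 9; b_6 = 12; b_7 = 1; b_8 = 22; b_9 = 3; b_{10} = 5; b_{11} = 17; b_{12} = 2; b_{13} = 28; b_{14} = 10; b_{15} = 18.
Since b_{15} = b_1 = 18, the sequence is periodic with period 14.
So b_{3488} = b_{1 + ((3488-1) mod 14)} = b_2 = 8.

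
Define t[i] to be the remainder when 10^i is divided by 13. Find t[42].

Listing terms: t[0] = 1, t[1] = 10, t[2] = 9, t[3] = 12, t[4] = 3, t[5] = 4, t[6] = 1.
The sequence repeats with period 6.
(42 - 0) mod 6 = 0, so t[42] = t[0] = 1.

1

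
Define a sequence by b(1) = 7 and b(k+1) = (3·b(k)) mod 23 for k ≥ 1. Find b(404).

Listing terms: b(1) = 7; b(2) = 21; b(3) = 17; b(4) = 5; b(5) = 15; b(6) = 22; b(7) = 20; b(8) = 14; b(9) = 19; b(10) = 11; b(11) = 10; b(12) = 7.
The sequence repeats with period 11.
So b(404) = b(1 + ((404-1) mod 11)) = b(8) = 14.

14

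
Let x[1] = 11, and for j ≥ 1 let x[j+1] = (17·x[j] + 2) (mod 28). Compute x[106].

Computing terms: x[1] = 11, x[2] = 21, x[3] = 23, x[4] = 1, x[5] = 19, x[6] = 17, x[7] = 11.
Since x[7] = x[1] = 11, the sequence is periodic with period 6.
(106 - 1) mod 6 = 3, so x[106] = x[4] = 1.

1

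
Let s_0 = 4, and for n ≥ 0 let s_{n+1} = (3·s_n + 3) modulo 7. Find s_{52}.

We have s_0 = 4,  s_1 = 1,  s_2 = 6,  s_3 = 0,  s_4 = 3,  s_5 = 5,  s_6 = 4.
Since s_6 = s_0 = 4, the sequence is periodic with period 6.
So s_{52} = s_{0 + ((52-0) mod 6)} = s_4 = 3.

3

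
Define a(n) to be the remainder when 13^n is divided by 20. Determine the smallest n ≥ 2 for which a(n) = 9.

2

Computing terms: a(1) = 13, a(2) = 9, a(3) = 17, a(4) = 1, a(5) = 13.
The sequence repeats with period 4.
The value 9 first appears (with n ≥ 2) at a(2).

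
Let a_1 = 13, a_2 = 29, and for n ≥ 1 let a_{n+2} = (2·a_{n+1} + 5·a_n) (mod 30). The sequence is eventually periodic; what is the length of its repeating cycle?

12

a_1 = 13,  a_2 = 29,  a_3 = 3,  a_4 = 1,  a_5 = 17,  a_6 = 9,  a_7 = 13,  a_8 = 11,  a_9 = 27,  a_{10} = 19,  a_{11} = 23,  a_{12} = 21,  a_{13} = 7,  a_{14} = 29,  a_{15} = 3.
Since (a_{14}, a_{15}) = (a_2, a_3) = (29, 3) (two consecutive terms determine the rest), the sequence is eventually periodic: after a pre-period of length 1 it cycles with period 12.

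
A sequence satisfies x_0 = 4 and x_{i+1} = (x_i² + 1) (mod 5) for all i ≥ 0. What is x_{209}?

0

Listing terms: x_0 = 4,  x_1 = 2,  x_2 = 0,  x_3 = 1,  x_4 = 2.
Since x_4 = x_1 = 2, the sequence is eventually periodic: after a pre-period of length 1 it cycles with period 3.
For i ≥ 1, x_i depends only on (i - 1) mod 3. (209 - 1) mod 3 = 1, so x_{209} = x_2 = 0.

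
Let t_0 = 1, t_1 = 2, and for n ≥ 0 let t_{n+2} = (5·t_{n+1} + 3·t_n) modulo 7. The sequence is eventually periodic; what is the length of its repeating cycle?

3

We have t_0 = 1, t_1 = 2, t_2 = 6, t_3 = 1, t_4 = 2.
The sequence repeats with period 3.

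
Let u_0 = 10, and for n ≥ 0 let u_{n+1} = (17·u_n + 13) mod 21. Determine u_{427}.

15

Computing terms: u_0 = 10; u_1 = 15; u_2 = 16; u_3 = 12; u_4 = 7; u_5 = 6; u_6 = 10.
The sequence repeats with period 6.
(427 - 0) mod 6 = 1, so u_{427} = u_1 = 15.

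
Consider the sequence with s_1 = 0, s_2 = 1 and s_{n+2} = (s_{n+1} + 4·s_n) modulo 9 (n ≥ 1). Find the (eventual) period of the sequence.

24

Listing terms: s_1 = 0,  s_2 = 1,  s_3 = 1,  s_4 = 5,  s_5 = 0,  s_6 = 2,  s_7 = 2,  s_8 = 1,  s_9 = 0,  s_{10} = 4,  s_{11} = 4,  s_{12} = 2,  s_{13} = 0,  s_{14} = 8,  s_{15} = 8,  s_{16} = 4,  s_{17} = 0,  s_{18} = 7,  s_{19} = 7,  s_{20} = 8,  s_{21} = 0,  s_{22} = 5,  s_{23} = 5,  s_{24} = 7,  s_{25} = 0,  s_{26} = 1.
Since (s_{25}, s_{26}) = (s_1, s_2) = (0, 1) (two consecutive terms determine the rest), the sequence is periodic with period 24.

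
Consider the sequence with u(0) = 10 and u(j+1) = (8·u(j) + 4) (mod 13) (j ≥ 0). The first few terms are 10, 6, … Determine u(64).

We have u(0) = 10,  u(1) = 6,  u(2) = 0,  u(3) = 4,  u(4) = 10.
Since u(4) = u(0) = 10, the sequence is periodic with period 4.
(64 - 0) mod 4 = 0, so u(64) = u(0) = 10.

10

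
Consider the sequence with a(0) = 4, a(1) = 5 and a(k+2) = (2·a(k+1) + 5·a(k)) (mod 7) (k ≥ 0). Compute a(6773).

1

We have a(0) = 4,  a(1) = 5,  a(2) = 2,  a(3) = 1,  a(4) = 5,  a(5) = 1,  a(6) = 6,  a(7) = 3,  a(8) = 1,  a(9) = 3,  a(10) = 4,  a(11) = 2,  a(12) = 3,  a(13) = 2,  a(14) = 5,  a(15) = 6,  a(16) = 2,  a(17) = 6,  a(18) = 1,  a(19) = 4,  a(20) = 6,  a(21) = 4,  a(22) = 3,  a(23) = 5,  a(24) = 4,  a(25) = 5.
Since (a(24), a(25)) = (a(0), a(1)) = (4, 5) (two consecutive terms determine the rest), the sequence is periodic with period 24.
(6773 - 0) mod 24 = 5, so a(6773) = a(5) = 1.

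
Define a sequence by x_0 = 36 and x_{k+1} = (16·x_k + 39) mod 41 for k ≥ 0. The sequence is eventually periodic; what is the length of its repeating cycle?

Computing terms: x_0 = 36, x_1 = 0, x_2 = 39, x_3 = 7, x_4 = 28, x_5 = 36.
Since x_5 = x_0 = 36, the sequence is periodic with period 5.

5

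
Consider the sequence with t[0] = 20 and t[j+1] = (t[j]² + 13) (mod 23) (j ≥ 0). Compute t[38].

2

Computing terms: t[0] = 20,  t[1] = 22,  t[2] = 14,  t[3] = 2,  t[4] = 17,  t[5] = 3,  t[6] = 22.
Since t[6] = t[1] = 22, the sequence is eventually periodic: after a pre-period of length 1 it cycles with period 5.
For j ≥ 1, t[j] depends only on (j - 1) mod 5. (38 - 1) mod 5 = 2, so t[38] = t[3] = 2.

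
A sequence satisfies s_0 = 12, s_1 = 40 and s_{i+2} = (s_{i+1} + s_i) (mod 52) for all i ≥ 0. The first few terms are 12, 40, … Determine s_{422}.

Listing terms: s_0 = 12, s_1 = 40, s_2 = 0, s_3 = 40, s_4 = 40, s_5 = 28, s_6 = 16, s_7 = 44, s_8 = 8, s_9 = 0, s_{10} = 8, s_{11} = 8, s_{12} = 16, s_{13} = 24, s_{14} = 40, s_{15} = 12, s_{16} = 0, s_{17} = 12, s_{18} = 12, s_{19} = 24, s_{20} = 36, s_{21} = 8, s_{22} = 44, s_{23} = 0, s_{24} = 44, s_{25} = 44, s_{26} = 36, s_{27} = 28, s_{28} = 12, s_{29} = 40.
The sequence repeats with period 28.
So s_{422} = s_{0 + ((422-0) mod 28)} = s_2 = 0.

0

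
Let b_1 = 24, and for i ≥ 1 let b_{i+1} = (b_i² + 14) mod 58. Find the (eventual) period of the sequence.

3

b_1 = 24; b_2 = 10; b_3 = 56; b_4 = 18; b_5 = 48; b_6 = 56.
Since b_6 = b_3 = 56, the sequence is eventually periodic: after a pre-period of length 2 it cycles with period 3.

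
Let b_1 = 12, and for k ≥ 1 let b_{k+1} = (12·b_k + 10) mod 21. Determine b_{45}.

We have b_1 = 12; b_2 = 7; b_3 = 10; b_4 = 4; b_5 = 16; b_6 = 13; b_7 = 19; b_8 = 7.
Since b_8 = b_2 = 7, the sequence is eventually periodic: after a pre-period of length 1 it cycles with period 6.
For k ≥ 2, b_k depends only on (k - 2) mod 6. (45 - 2) mod 6 = 1, so b_{45} = b_3 = 10.

10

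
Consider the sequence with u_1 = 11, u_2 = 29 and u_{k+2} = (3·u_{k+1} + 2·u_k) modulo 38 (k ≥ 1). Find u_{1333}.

11

We have u_1 = 11; u_2 = 29; u_3 = 33; u_4 = 5; u_5 = 5; u_6 = 25; u_7 = 9; u_8 = 1; u_9 = 21; u_{10} = 27; u_{11} = 9; u_{12} = 5; u_{13} = 33; u_{14} = 33; u_{15} = 13; u_{16} = 29; u_{17} = 37; u_{18} = 17; u_{19} = 11; u_{20} = 29.
The sequence repeats with period 18.
So u_{1333} = u_{1 + ((1333-1) mod 18)} = u_1 = 11.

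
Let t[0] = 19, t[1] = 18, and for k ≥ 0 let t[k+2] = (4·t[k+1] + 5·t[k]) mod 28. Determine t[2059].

18

We have t[0] = 19; t[1] = 18; t[2] = 27; t[3] = 2; t[4] = 3; t[5] = 22; t[6] = 19; t[7] = 18.
The sequence repeats with period 6.
So t[2059] = t[0 + ((2059-0) mod 6)] = t[1] = 18.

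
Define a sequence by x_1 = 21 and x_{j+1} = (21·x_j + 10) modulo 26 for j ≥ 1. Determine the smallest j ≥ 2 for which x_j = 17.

3

We have x_1 = 21; x_2 = 9; x_3 = 17; x_4 = 3; x_5 = 21.
Since x_5 = x_1 = 21, the sequence is periodic with period 4.
The value 17 first appears (with j ≥ 2) at x_3.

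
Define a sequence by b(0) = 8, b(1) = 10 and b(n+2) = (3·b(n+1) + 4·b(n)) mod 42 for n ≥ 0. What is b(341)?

We have b(0) = 8; b(1) = 10; b(2) = 20; b(3) = 16; b(4) = 2; b(5) = 28; b(6) = 8; b(7) = 10.
The sequence repeats with period 6.
So b(341) = b(0 + ((341-0) mod 6)) = b(5) = 28.

28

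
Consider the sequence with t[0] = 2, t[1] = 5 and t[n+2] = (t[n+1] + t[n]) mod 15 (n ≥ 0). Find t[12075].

9

We have t[0] = 2,  t[1] = 5,  t[2] = 7,  t[3] = 12,  t[4] = 4,  t[5] = 1,  t[6] = 5,  t[7] = 6,  t[8] = 11,  t[9] = 2,  t[10] = 13,  t[11] = 0,  t[12] = 13,  t[13] = 13,  t[14] = 11,  t[15] = 9,  t[16] = 5,  t[17] = 14,  t[18] = 4,  t[19] = 3,  t[20] = 7,  t[21] = 10,  t[22] = 2,  t[23] = 12,  t[24] = 14,  t[25] = 11,  t[26] = 10,  t[27] = 6,  t[28] = 1,  t[29] = 7,  t[30] = 8,  t[31] = 0,  t[32] = 8,  t[33] = 8,  t[34] = 1,  t[35] = 9,  t[36] = 10,  t[37] = 4,  t[38] = 14,  t[39] = 3,  t[40] = 2,  t[41] = 5.
Since (t[40], t[41]) = (t[0], t[1]) = (2, 5) (two consecutive terms determine the rest), the sequence is periodic with period 40.
So t[12075] = t[0 + ((12075-0) mod 40)] = t[35] = 9.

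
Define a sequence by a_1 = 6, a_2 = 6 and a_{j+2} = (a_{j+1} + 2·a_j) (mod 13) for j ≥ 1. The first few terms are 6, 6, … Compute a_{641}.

Computing terms: a_1 = 6; a_2 = 6; a_3 = 5; a_4 = 4; a_5 = 1; a_6 = 9; a_7 = 11; a_8 = 3; a_9 = 12; a_{10} = 5; a_{11} = 3; a_{12} = 0; a_{13} = 6; a_{14} = 6.
The sequence repeats with period 12.
So a_{641} = a_{1 + ((641-1) mod 12)} = a_5 = 1.

1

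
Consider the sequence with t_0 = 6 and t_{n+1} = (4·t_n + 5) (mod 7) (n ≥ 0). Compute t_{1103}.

Listing terms: t_0 = 6,  t_1 = 1,  t_2 = 2,  t_3 = 6.
The sequence repeats with period 3.
(1103 - 0) mod 3 = 2, so t_{1103} = t_2 = 2.

2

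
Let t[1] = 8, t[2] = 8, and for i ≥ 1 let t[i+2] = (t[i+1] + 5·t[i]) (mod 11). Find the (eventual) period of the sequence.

t[1] = 8,  t[2] = 8,  t[3] = 4,  t[4] = 0,  t[5] = 9,  t[6] = 9,  t[7] = 10,  t[8] = 0,  t[9] = 6,  t[10] = 6,  t[11] = 3,  t[12] = 0,  t[13] = 4,  t[14] = 4,  t[15] = 2,  t[16] = 0,  t[17] = 10,  t[18] = 10,  t[19] = 5,  t[20] = 0,  t[21] = 3,  t[22] = 3,  t[23] = 7,  t[24] = 0,  t[25] = 2,  t[26] = 2,  t[27] = 1,  t[28] = 0,  t[29] = 5,  t[30] = 5,  t[31] = 8,  t[32] = 0,  t[33] = 7,  t[34] = 7,  t[35] = 9,  t[36] = 0,  t[37] = 1,  t[38] = 1,  t[39] = 6,  t[40] = 0,  t[41] = 8,  t[42] = 8.
Since (t[41], t[42]) = (t[1], t[2]) = (8, 8) (two consecutive terms determine the rest), the sequence is periodic with period 40.

40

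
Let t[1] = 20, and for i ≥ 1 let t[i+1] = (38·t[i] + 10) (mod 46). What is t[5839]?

t[1] = 20, t[2] = 34, t[3] = 14, t[4] = 36, t[5] = 44, t[6] = 26, t[7] = 32, t[8] = 30, t[9] = 0, t[10] = 10, t[11] = 22, t[12] = 18, t[13] = 4, t[14] = 24, t[15] = 2, t[16] = 40, t[17] = 12, t[18] = 6, t[19] = 8, t[20] = 38, t[21] = 28, t[22] = 16, t[23] = 20.
Since t[23] = t[1] = 20, the sequence is periodic with period 22.
(5839 - 1) mod 22 = 8, so t[5839] = t[9] = 0.

0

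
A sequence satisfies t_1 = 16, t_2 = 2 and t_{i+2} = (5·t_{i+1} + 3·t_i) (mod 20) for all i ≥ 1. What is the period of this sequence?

t_1 = 16, t_2 = 2, t_3 = 18, t_4 = 16, t_5 = 14, t_6 = 18, t_7 = 12, t_8 = 14, t_9 = 6, t_{10} = 12, t_{11} = 18, t_{12} = 6, t_{13} = 4, t_{14} = 18, t_{15} = 2, t_{16} = 4, t_{17} = 6, t_{18} = 2, t_{19} = 8, t_{20} = 6, t_{21} = 14, t_{22} = 8, t_{23} = 2, t_{24} = 14, t_{25} = 16, t_{26} = 2.
The sequence repeats with period 24.

24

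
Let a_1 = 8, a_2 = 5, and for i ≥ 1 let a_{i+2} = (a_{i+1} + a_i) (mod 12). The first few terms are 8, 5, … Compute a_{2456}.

9

Computing terms: a_1 = 8,  a_2 = 5,  a_3 = 1,  a_4 = 6,  a_5 = 7,  a_6 = 1,  a_7 = 8,  a_8 = 9,  a_9 = 5,  a_{10} = 2,  a_{11} = 7,  a_{12} = 9,  a_{13} = 4,  a_{14} = 1,  a_{15} = 5,  a_{16} = 6,  a_{17} = 11,  a_{18} = 5,  a_{19} = 4,  a_{20} = 9,  a_{21} = 1,  a_{22} = 10,  a_{23} = 11,  a_{24} = 9,  a_{25} = 8,  a_{26} = 5.
The sequence repeats with period 24.
(2456 - 1) mod 24 = 7, so a_{2456} = a_8 = 9.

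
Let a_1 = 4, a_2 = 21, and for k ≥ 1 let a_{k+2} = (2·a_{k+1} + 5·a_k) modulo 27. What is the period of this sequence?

9

We have a_1 = 4,  a_2 = 21,  a_3 = 8,  a_4 = 13,  a_5 = 12,  a_6 = 8,  a_7 = 22,  a_8 = 3,  a_9 = 8,  a_{10} = 4,  a_{11} = 21.
The sequence repeats with period 9.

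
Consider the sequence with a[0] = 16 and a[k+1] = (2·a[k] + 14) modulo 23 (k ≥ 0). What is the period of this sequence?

We have a[0] = 16, a[1] = 0, a[2] = 14, a[3] = 19, a[4] = 6, a[5] = 3, a[6] = 20, a[7] = 8, a[8] = 7, a[9] = 5, a[10] = 1, a[11] = 16.
The sequence repeats with period 11.

11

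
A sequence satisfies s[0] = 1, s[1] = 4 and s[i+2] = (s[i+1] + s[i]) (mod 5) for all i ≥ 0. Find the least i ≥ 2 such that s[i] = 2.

We have s[0] = 1; s[1] = 4; s[2] = 0; s[3] = 4; s[4] = 4; s[5] = 3; s[6] = 2; s[7] = 0; s[8] = 2; s[9] = 2; s[10] = 4; s[11] = 1; s[12] = 0; s[13] = 1; s[14] = 1; s[15] = 2; s[16] = 3; s[17] = 0; s[18] = 3; s[19] = 3; s[20] = 1; s[21] = 4.
Since (s[20], s[21]) = (s[0], s[1]) = (1, 4) (two consecutive terms determine the rest), the sequence is periodic with period 20.
The value 2 first appears (with i ≥ 2) at s[6].

6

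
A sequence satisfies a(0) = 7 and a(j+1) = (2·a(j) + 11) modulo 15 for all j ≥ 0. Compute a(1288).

Listing terms: a(0) = 7; a(1) = 10; a(2) = 1; a(3) = 13; a(4) = 7.
Since a(4) = a(0) = 7, the sequence is periodic with period 4.
(1288 - 0) mod 4 = 0, so a(1288) = a(0) = 7.

7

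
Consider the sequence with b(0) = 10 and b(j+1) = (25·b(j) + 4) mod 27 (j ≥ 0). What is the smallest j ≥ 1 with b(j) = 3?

14

We have b(0) = 10, b(1) = 11, b(2) = 9, b(3) = 13, b(4) = 5, b(5) = 21, b(6) = 16, b(7) = 26, b(8) = 6, b(9) = 19, b(10) = 20, b(11) = 18, b(12) = 22, b(13) = 14, b(14) = 3, b(15) = 25, b(16) = 8, b(17) = 15, b(18) = 1, b(19) = 2, b(20) = 0, b(21) = 4, b(22) = 23, b(23) = 12, b(24) = 7, b(25) = 17, b(26) = 24, b(27) = 10.
Since b(27) = b(0) = 10, the sequence is periodic with period 27.
The value 3 first appears (with j ≥ 1) at b(14).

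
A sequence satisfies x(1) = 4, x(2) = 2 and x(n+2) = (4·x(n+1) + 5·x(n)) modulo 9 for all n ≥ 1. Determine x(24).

We have x(1) = 4; x(2) = 2; x(3) = 1; x(4) = 5; x(5) = 7; x(6) = 8; x(7) = 4; x(8) = 2.
The sequence repeats with period 6.
So x(24) = x(1 + ((24-1) mod 6)) = x(6) = 8.

8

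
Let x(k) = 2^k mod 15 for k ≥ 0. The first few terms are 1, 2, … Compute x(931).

8

x(0) = 1; x(1) = 2; x(2) = 4; x(3) = 8; x(4) = 1.
The sequence repeats with period 4.
So x(931) = x(0 + ((931-0) mod 4)) = x(3) = 8.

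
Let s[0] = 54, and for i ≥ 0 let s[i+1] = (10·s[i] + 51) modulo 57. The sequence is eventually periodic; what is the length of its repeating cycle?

Computing terms: s[0] = 54,  s[1] = 21,  s[2] = 33,  s[3] = 39,  s[4] = 42,  s[5] = 15,  s[6] = 30,  s[7] = 9,  s[8] = 27,  s[9] = 36,  s[10] = 12,  s[11] = 0,  s[12] = 51,  s[13] = 48,  s[14] = 18,  s[15] = 3,  s[16] = 24,  s[17] = 6,  s[18] = 54.
The sequence repeats with period 18.

18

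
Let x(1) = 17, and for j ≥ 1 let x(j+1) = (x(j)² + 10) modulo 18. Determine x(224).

11

x(1) = 17,  x(2) = 11,  x(3) = 5,  x(4) = 17.
Since x(4) = x(1) = 17, the sequence is periodic with period 3.
(224 - 1) mod 3 = 1, so x(224) = x(2) = 11.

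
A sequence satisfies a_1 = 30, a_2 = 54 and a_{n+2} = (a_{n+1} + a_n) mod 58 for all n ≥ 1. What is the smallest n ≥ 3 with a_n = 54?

We have a_1 = 30, a_2 = 54, a_3 = 26, a_4 = 22, a_5 = 48, a_6 = 12, a_7 = 2, a_8 = 14, a_9 = 16, a_{10} = 30, a_{11} = 46, a_{12} = 18, a_{13} = 6, a_{14} = 24, a_{15} = 30, a_{16} = 54.
Since (a_{15}, a_{16}) = (a_1, a_2) = (30, 54) (two consecutive terms determine the rest), the sequence is periodic with period 14.
The value 54 next appears (with n ≥ 3) at a_{16}.

16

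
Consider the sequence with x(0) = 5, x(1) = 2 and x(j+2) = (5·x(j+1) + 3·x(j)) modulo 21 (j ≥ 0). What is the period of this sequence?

Computing terms: x(0) = 5,  x(1) = 2,  x(2) = 4,  x(3) = 5,  x(4) = 16,  x(5) = 11,  x(6) = 19,  x(7) = 2,  x(8) = 4.
Since (x(7), x(8)) = (x(1), x(2)) = (2, 4) (two consecutive terms determine the rest), the sequence is eventually periodic: after a pre-period of length 1 it cycles with period 6.

6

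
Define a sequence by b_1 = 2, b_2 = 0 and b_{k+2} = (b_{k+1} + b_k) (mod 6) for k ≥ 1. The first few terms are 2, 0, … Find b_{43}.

2

We have b_1 = 2,  b_2 = 0,  b_3 = 2,  b_4 = 2,  b_5 = 4,  b_6 = 0,  b_7 = 4,  b_8 = 4,  b_9 = 2,  b_{10} = 0.
Since (b_9, b_{10}) = (b_1, b_2) = (2, 0) (two consecutive terms determine the rest), the sequence is periodic with period 8.
So b_{43} = b_{1 + ((43-1) mod 8)} = b_3 = 2.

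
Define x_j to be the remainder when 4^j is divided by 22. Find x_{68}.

20

x_1 = 4,  x_2 = 16,  x_3 = 20,  x_4 = 14,  x_5 = 12,  x_6 = 4.
Since x_6 = x_1 = 4, the sequence is periodic with period 5.
So x_{68} = x_{1 + ((68-1) mod 5)} = x_3 = 20.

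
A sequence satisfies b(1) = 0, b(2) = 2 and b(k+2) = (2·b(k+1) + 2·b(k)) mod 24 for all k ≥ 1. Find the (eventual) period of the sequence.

Computing terms: b(1) = 0,  b(2) = 2,  b(3) = 4,  b(4) = 12,  b(5) = 8,  b(6) = 16,  b(7) = 0,  b(8) = 8,  b(9) = 16.
Since (b(8), b(9)) = (b(5), b(6)) = (8, 16) (two consecutive terms determine the rest), the sequence is eventually periodic: after a pre-period of length 4 it cycles with period 3.

3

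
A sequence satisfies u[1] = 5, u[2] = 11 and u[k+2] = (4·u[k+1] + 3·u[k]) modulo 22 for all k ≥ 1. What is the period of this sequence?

40

Listing terms: u[1] = 5,  u[2] = 11,  u[3] = 15,  u[4] = 5,  u[5] = 21,  u[6] = 11,  u[7] = 19,  u[8] = 21,  u[9] = 9,  u[10] = 11,  u[11] = 5,  u[12] = 9,  u[13] = 7,  u[14] = 11,  u[15] = 21,  u[16] = 7,  u[17] = 3,  u[18] = 11,  u[19] = 9,  u[20] = 3,  u[21] = 17,  u[22] = 11,  u[23] = 7,  u[24] = 17,  u[25] = 1,  u[26] = 11,  u[27] = 3,  u[28] = 1,  u[29] = 13,  u[30] = 11,  u[31] = 17,  u[32] = 13,  u[33] = 15,  u[34] = 11,  u[35] = 1,  u[36] = 15,  u[37] = 19,  u[38] = 11,  u[39] = 13,  u[40] = 19,  u[41] = 5,  u[42] = 11.
Since (u[41], u[42]) = (u[1], u[2]) = (5, 11) (two consecutive terms determine the rest), the sequence is periodic with period 40.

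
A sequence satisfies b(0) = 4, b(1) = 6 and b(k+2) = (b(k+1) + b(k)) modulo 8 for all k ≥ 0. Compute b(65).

Listing terms: b(0) = 4, b(1) = 6, b(2) = 2, b(3) = 0, b(4) = 2, b(5) = 2, b(6) = 4, b(7) = 6.
Since (b(6), b(7)) = (b(0), b(1)) = (4, 6) (two consecutive terms determine the rest), the sequence is periodic with period 6.
(65 - 0) mod 6 = 5, so b(65) = b(5) = 2.

2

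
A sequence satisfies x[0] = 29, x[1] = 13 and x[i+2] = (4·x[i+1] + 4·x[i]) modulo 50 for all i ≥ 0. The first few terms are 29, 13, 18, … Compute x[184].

We have x[0] = 29, x[1] = 13, x[2] = 18, x[3] = 24, x[4] = 18, x[5] = 18, x[6] = 44, x[7] = 48, x[8] = 18, x[9] = 14, x[10] = 28, x[11] = 18, x[12] = 34, x[13] = 8, x[14] = 18, x[15] = 4, x[16] = 38, x[17] = 18, x[18] = 24.
Since (x[17], x[18]) = (x[2], x[3]) = (18, 24) (two consecutive terms determine the rest), the sequence is eventually periodic: after a pre-period of length 2 it cycles with period 15.
For i ≥ 2, x[i] depends only on (i - 2) mod 15. (184 - 2) mod 15 = 2, so x[184] = x[4] = 18.

18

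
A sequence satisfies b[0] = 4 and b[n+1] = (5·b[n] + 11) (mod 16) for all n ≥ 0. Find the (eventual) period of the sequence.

Computing terms: b[0] = 4; b[1] = 15; b[2] = 6; b[3] = 9; b[4] = 8; b[5] = 3; b[6] = 10; b[7] = 13; b[8] = 12; b[9] = 7; b[10] = 14; b[11] = 1; b[12] = 0; b[13] = 11; b[14] = 2; b[15] = 5; b[16] = 4.
Since b[16] = b[0] = 4, the sequence is periodic with period 16.

16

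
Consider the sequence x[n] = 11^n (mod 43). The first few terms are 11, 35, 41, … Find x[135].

35

Listing terms: x[1] = 11; x[2] = 35; x[3] = 41; x[4] = 21; x[5] = 16; x[6] = 4; x[7] = 1; x[8] = 11.
Since x[8] = x[1] = 11, the sequence is periodic with period 7.
(135 - 1) mod 7 = 1, so x[135] = x[2] = 35.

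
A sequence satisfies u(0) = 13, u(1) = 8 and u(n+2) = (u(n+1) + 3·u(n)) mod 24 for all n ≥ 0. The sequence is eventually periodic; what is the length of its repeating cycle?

6

u(0) = 13; u(1) = 8; u(2) = 23; u(3) = 23; u(4) = 20; u(5) = 17; u(6) = 5; u(7) = 8; u(8) = 23.
Since (u(7), u(8)) = (u(1), u(2)) = (8, 23) (two consecutive terms determine the rest), the sequence is eventually periodic: after a pre-period of length 1 it cycles with period 6.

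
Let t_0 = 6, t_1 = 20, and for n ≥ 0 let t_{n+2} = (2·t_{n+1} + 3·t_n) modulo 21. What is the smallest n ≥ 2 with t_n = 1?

We have t_0 = 6; t_1 = 20; t_2 = 16; t_3 = 8; t_4 = 1; t_5 = 5; t_6 = 13; t_7 = 20; t_8 = 16.
Since (t_7, t_8) = (t_1, t_2) = (20, 16) (two consecutive terms determine the rest), the sequence is eventually periodic: after a pre-period of length 1 it cycles with period 6.
The value 1 first appears (with n ≥ 2) at t_4.

4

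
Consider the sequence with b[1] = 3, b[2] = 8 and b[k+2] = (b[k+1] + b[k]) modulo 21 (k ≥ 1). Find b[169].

18

Computing terms: b[1] = 3,  b[2] = 8,  b[3] = 11,  b[4] = 19,  b[5] = 9,  b[6] = 7,  b[7] = 16,  b[8] = 2,  b[9] = 18,  b[10] = 20,  b[11] = 17,  b[12] = 16,  b[13] = 12,  b[14] = 7,  b[15] = 19,  b[16] = 5,  b[17] = 3,  b[18] = 8.
Since (b[17], b[18]) = (b[1], b[2]) = (3, 8) (two consecutive terms determine the rest), the sequence is periodic with period 16.
(169 - 1) mod 16 = 8, so b[169] = b[9] = 18.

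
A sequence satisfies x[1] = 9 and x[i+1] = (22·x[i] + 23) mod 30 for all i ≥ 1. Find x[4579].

x[1] = 9, x[2] = 11, x[3] = 25, x[4] = 3, x[5] = 29, x[6] = 1, x[7] = 15, x[8] = 23, x[9] = 19, x[10] = 21, x[11] = 5, x[12] = 13, x[13] = 9.
The sequence repeats with period 12.
So x[4579] = x[1 + ((4579-1) mod 12)] = x[7] = 15.

15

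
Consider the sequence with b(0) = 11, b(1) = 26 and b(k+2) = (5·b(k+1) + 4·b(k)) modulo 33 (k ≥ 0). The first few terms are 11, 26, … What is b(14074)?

We have b(0) = 11; b(1) = 26; b(2) = 9; b(3) = 17; b(4) = 22; b(5) = 13; b(6) = 21; b(7) = 25; b(8) = 11; b(9) = 23; b(10) = 27; b(11) = 29; b(12) = 22; b(13) = 28; b(14) = 30; b(15) = 31; b(16) = 11; b(17) = 14; b(18) = 15; b(19) = 32; b(20) = 22; b(21) = 7; b(22) = 24; b(23) = 16; b(24) = 11; b(25) = 20; b(26) = 12; b(27) = 8; b(28) = 22; b(29) = 10; b(30) = 6; b(31) = 4; b(32) = 11; b(33) = 5; b(34) = 3; b(35) = 2; b(36) = 22; b(37) = 19; b(38) = 18; b(39) = 1; b(40) = 11; b(41) = 26.
The sequence repeats with period 40.
(14074 - 0) mod 40 = 34, so b(14074) = b(34) = 3.

3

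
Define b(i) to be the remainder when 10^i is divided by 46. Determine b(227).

We have b(0) = 1, b(1) = 10, b(2) = 8, b(3) = 34, b(4) = 18, b(5) = 42, b(6) = 6, b(7) = 14, b(8) = 2, b(9) = 20, b(10) = 16, b(11) = 22, b(12) = 36, b(13) = 38, b(14) = 12, b(15) = 28, b(16) = 4, b(17) = 40, b(18) = 32, b(19) = 44, b(20) = 26, b(21) = 30, b(22) = 24, b(23) = 10.
Since b(23) = b(1) = 10, the sequence is eventually periodic: after a pre-period of length 1 it cycles with period 22.
For i ≥ 1, b(i) depends only on (i - 1) mod 22. (227 - 1) mod 22 = 6, so b(227) = b(7) = 14.

14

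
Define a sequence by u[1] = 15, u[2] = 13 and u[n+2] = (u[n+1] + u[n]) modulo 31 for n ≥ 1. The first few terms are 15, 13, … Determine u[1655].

7

Computing terms: u[1] = 15,  u[2] = 13,  u[3] = 28,  u[4] = 10,  u[5] = 7,  u[6] = 17,  u[7] = 24,  u[8] = 10,  u[9] = 3,  u[10] = 13,  u[11] = 16,  u[12] = 29,  u[13] = 14,  u[14] = 12,  u[15] = 26,  u[16] = 7,  u[17] = 2,  u[18] = 9,  u[19] = 11,  u[20] = 20,  u[21] = 0,  u[22] = 20,  u[23] = 20,  u[24] = 9,  u[25] = 29,  u[26] = 7,  u[27] = 5,  u[28] = 12,  u[29] = 17,  u[30] = 29,  u[31] = 15,  u[32] = 13.
The sequence repeats with period 30.
(1655 - 1) mod 30 = 4, so u[1655] = u[5] = 7.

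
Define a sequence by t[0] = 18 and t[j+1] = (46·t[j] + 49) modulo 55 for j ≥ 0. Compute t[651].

52

Computing terms: t[0] = 18, t[1] = 52, t[2] = 21, t[3] = 25, t[4] = 44, t[5] = 38, t[6] = 37, t[7] = 46, t[8] = 20, t[9] = 34, t[10] = 18.
The sequence repeats with period 10.
(651 - 0) mod 10 = 1, so t[651] = t[1] = 52.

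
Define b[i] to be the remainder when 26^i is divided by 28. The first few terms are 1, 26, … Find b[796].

Listing terms: b[0] = 1, b[1] = 26, b[2] = 4, b[3] = 20, b[4] = 16, b[5] = 24, b[6] = 8, b[7] = 12, b[8] = 4.
Since b[8] = b[2] = 4, the sequence is eventually periodic: after a pre-period of length 2 it cycles with period 6.
For i ≥ 2, b[i] depends only on (i - 2) mod 6. (796 - 2) mod 6 = 2, so b[796] = b[4] = 16.

16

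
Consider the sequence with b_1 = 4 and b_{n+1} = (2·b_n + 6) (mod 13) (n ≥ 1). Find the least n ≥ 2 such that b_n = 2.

6

Listing terms: b_1 = 4,  b_2 = 1,  b_3 = 8,  b_4 = 9,  b_5 = 11,  b_6 = 2,  b_7 = 10,  b_8 = 0,  b_9 = 6,  b_{10} = 5,  b_{11} = 3,  b_{12} = 12,  b_{13} = 4.
The sequence repeats with period 12.
The value 2 first appears (with n ≥ 2) at b_6.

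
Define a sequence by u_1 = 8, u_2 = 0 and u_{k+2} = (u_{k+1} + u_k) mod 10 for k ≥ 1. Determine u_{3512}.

We have u_1 = 8; u_2 = 0; u_3 = 8; u_4 = 8; u_5 = 6; u_6 = 4; u_7 = 0; u_8 = 4; u_9 = 4; u_{10} = 8; u_{11} = 2; u_{12} = 0; u_{13} = 2; u_{14} = 2; u_{15} = 4; u_{16} = 6; u_{17} = 0; u_{18} = 6; u_{19} = 6; u_{20} = 2; u_{21} = 8; u_{22} = 0.
The sequence repeats with period 20.
So u_{3512} = u_{1 + ((3512-1) mod 20)} = u_{12} = 0.

0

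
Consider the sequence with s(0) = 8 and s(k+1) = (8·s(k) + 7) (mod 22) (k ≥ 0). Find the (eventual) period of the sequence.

Listing terms: s(0) = 8; s(1) = 5; s(2) = 3; s(3) = 9; s(4) = 13; s(5) = 1; s(6) = 15; s(7) = 17; s(8) = 11; s(9) = 7; s(10) = 19; s(11) = 5.
Since s(11) = s(1) = 5, the sequence is eventually periodic: after a pre-period of length 1 it cycles with period 10.

10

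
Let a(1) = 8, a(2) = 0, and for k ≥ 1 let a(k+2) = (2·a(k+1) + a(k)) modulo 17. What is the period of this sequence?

a(1) = 8, a(2) = 0, a(3) = 8, a(4) = 16, a(5) = 6, a(6) = 11, a(7) = 11, a(8) = 16, a(9) = 9, a(10) = 0, a(11) = 9, a(12) = 1, a(13) = 11, a(14) = 6, a(15) = 6, a(16) = 1, a(17) = 8, a(18) = 0.
The sequence repeats with period 16.

16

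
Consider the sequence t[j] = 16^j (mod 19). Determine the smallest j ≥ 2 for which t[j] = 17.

7

Listing terms: t[1] = 16; t[2] = 9; t[3] = 11; t[4] = 5; t[5] = 4; t[6] = 7; t[7] = 17; t[8] = 6; t[9] = 1; t[10] = 16.
The sequence repeats with period 9.
The value 17 first appears (with j ≥ 2) at t[7].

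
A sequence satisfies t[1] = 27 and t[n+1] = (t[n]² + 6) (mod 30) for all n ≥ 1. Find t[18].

21

t[1] = 27,  t[2] = 15,  t[3] = 21,  t[4] = 27.
Since t[4] = t[1] = 27, the sequence is periodic with period 3.
(18 - 1) mod 3 = 2, so t[18] = t[3] = 21.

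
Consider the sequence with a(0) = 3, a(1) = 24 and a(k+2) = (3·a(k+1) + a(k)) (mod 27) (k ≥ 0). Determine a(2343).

Computing terms: a(0) = 3, a(1) = 24, a(2) = 21, a(3) = 6, a(4) = 12, a(5) = 15, a(6) = 3, a(7) = 24.
The sequence repeats with period 6.
So a(2343) = a(0 + ((2343-0) mod 6)) = a(3) = 6.

6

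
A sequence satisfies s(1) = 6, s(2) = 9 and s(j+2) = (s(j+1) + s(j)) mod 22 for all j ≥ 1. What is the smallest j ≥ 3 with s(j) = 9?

12

We have s(1) = 6,  s(2) = 9,  s(3) = 15,  s(4) = 2,  s(5) = 17,  s(6) = 19,  s(7) = 14,  s(8) = 11,  s(9) = 3,  s(10) = 14,  s(11) = 17,  s(12) = 9,  s(13) = 4,  s(14) = 13,  s(15) = 17,  s(16) = 8,  s(17) = 3,  s(18) = 11,  s(19) = 14,  s(20) = 3,  s(21) = 17,  s(22) = 20,  s(23) = 15,  s(24) = 13,  s(25) = 6,  s(26) = 19,  s(27) = 3,  s(28) = 0,  s(29) = 3,  s(30) = 3,  s(31) = 6,  s(32) = 9.
The sequence repeats with period 30.
The value 9 first appears (with j ≥ 3) at s(12).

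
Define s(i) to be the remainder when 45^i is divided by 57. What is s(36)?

s(1) = 45,  s(2) = 30,  s(3) = 39,  s(4) = 45.
The sequence repeats with period 3.
(36 - 1) mod 3 = 2, so s(36) = s(3) = 39.

39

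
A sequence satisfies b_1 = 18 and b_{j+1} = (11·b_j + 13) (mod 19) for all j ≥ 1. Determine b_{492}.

Listing terms: b_1 = 18,  b_2 = 2,  b_3 = 16,  b_4 = 18.
Since b_4 = b_1 = 18, the sequence is periodic with period 3.
So b_{492} = b_{1 + ((492-1) mod 3)} = b_3 = 16.

16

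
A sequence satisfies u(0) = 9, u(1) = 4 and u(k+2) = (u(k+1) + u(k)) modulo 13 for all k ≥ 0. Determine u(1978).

We have u(0) = 9,  u(1) = 4,  u(2) = 0,  u(3) = 4,  u(4) = 4,  u(5) = 8,  u(6) = 12,  u(7) = 7,  u(8) = 6,  u(9) = 0,  u(10) = 6,  u(11) = 6,  u(12) = 12,  u(13) = 5,  u(14) = 4,  u(15) = 9,  u(16) = 0,  u(17) = 9,  u(18) = 9,  u(19) = 5,  u(20) = 1,  u(21) = 6,  u(22) = 7,  u(23) = 0,  u(24) = 7,  u(25) = 7,  u(26) = 1,  u(27) = 8,  u(28) = 9,  u(29) = 4.
Since (u(28), u(29)) = (u(0), u(1)) = (9, 4) (two consecutive terms determine the rest), the sequence is periodic with period 28.
(1978 - 0) mod 28 = 18, so u(1978) = u(18) = 9.

9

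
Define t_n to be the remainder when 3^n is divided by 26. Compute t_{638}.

We have t_1 = 3,  t_2 = 9,  t_3 = 1,  t_4 = 3.
The sequence repeats with period 3.
So t_{638} = t_{1 + ((638-1) mod 3)} = t_2 = 9.

9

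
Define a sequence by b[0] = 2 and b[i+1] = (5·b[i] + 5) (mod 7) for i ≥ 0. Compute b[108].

Listing terms: b[0] = 2, b[1] = 1, b[2] = 3, b[3] = 6, b[4] = 0, b[5] = 5, b[6] = 2.
Since b[6] = b[0] = 2, the sequence is periodic with period 6.
So b[108] = b[0 + ((108-0) mod 6)] = b[0] = 2.

2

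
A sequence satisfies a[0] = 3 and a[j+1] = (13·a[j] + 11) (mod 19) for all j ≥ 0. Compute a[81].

11

Listing terms: a[0] = 3,  a[1] = 12,  a[2] = 15,  a[3] = 16,  a[4] = 10,  a[5] = 8,  a[6] = 1,  a[7] = 5,  a[8] = 0,  a[9] = 11,  a[10] = 2,  a[11] = 18,  a[12] = 17,  a[13] = 4,  a[14] = 6,  a[15] = 13,  a[16] = 9,  a[17] = 14,  a[18] = 3.
Since a[18] = a[0] = 3, the sequence is periodic with period 18.
So a[81] = a[0 + ((81-0) mod 18)] = a[9] = 11.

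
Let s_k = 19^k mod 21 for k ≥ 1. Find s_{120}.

s_1 = 19, s_2 = 4, s_3 = 13, s_4 = 16, s_5 = 10, s_6 = 1, s_7 = 19.
Since s_7 = s_1 = 19, the sequence is periodic with period 6.
So s_{120} = s_{1 + ((120-1) mod 6)} = s_6 = 1.

1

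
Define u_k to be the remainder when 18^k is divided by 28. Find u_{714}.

8

Listing terms: u_0 = 1,  u_1 = 18,  u_2 = 16,  u_3 = 8,  u_4 = 4,  u_5 = 16.
Since u_5 = u_2 = 16, the sequence is eventually periodic: after a pre-period of length 2 it cycles with period 3.
For k ≥ 2, u_k depends only on (k - 2) mod 3. (714 - 2) mod 3 = 1, so u_{714} = u_3 = 8.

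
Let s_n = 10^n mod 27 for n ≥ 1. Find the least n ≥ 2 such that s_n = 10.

4

s_1 = 10; s_2 = 19; s_3 = 1; s_4 = 10.
Since s_4 = s_1 = 10, the sequence is periodic with period 3.
The value 10 next appears (with n ≥ 2) at s_4.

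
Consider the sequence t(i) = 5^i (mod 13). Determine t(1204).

1

We have t(1) = 5; t(2) = 12; t(3) = 8; t(4) = 1; t(5) = 5.
The sequence repeats with period 4.
So t(1204) = t(1 + ((1204-1) mod 4)) = t(4) = 1.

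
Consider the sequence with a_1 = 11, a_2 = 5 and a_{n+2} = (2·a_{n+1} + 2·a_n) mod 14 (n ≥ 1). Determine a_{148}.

4

Computing terms: a_1 = 11; a_2 = 5; a_3 = 4; a_4 = 4; a_5 = 2; a_6 = 12; a_7 = 0; a_8 = 10; a_9 = 6; a_{10} = 4; a_{11} = 6; a_{12} = 6; a_{13} = 10; a_{14} = 4; a_{15} = 0; a_{16} = 8; a_{17} = 2; a_{18} = 6; a_{19} = 2; a_{20} = 2; a_{21} = 8; a_{22} = 6; a_{23} = 0; a_{24} = 12; a_{25} = 10; a_{26} = 2; a_{27} = 10; a_{28} = 10; a_{29} = 12; a_{30} = 2; a_{31} = 0; a_{32} = 4; a_{33} = 8; a_{34} = 10; a_{35} = 8; a_{36} = 8; a_{37} = 4; a_{38} = 10; a_{39} = 0; a_{40} = 6; a_{41} = 12; a_{42} = 8; a_{43} = 12; a_{44} = 12; a_{45} = 6; a_{46} = 8; a_{47} = 0; a_{48} = 2; a_{49} = 4; a_{50} = 12; a_{51} = 4; a_{52} = 4.
Since (a_{51}, a_{52}) = (a_3, a_4) = (4, 4) (two consecutive terms determine the rest), the sequence is eventually periodic: after a pre-period of length 2 it cycles with period 48.
For n ≥ 3, a_n depends only on (n - 3) mod 48. (148 - 3) mod 48 = 1, so a_{148} = a_4 = 4.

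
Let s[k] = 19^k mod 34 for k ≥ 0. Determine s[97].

We have s[0] = 1; s[1] = 19; s[2] = 21; s[3] = 25; s[4] = 33; s[5] = 15; s[6] = 13; s[7] = 9; s[8] = 1.
Since s[8] = s[0] = 1, the sequence is periodic with period 8.
(97 - 0) mod 8 = 1, so s[97] = s[1] = 19.

19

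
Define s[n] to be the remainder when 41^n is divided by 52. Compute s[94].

We have s[1] = 41, s[2] = 17, s[3] = 21, s[4] = 29, s[5] = 45, s[6] = 25, s[7] = 37, s[8] = 9, s[9] = 5, s[10] = 49, s[11] = 33, s[12] = 1, s[13] = 41.
The sequence repeats with period 12.
So s[94] = s[1 + ((94-1) mod 12)] = s[10] = 49.

49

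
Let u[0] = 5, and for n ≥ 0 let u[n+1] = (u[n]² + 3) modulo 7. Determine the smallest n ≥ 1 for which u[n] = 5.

3

Computing terms: u[0] = 5,  u[1] = 0,  u[2] = 3,  u[3] = 5.
Since u[3] = u[0] = 5, the sequence is periodic with period 3.
The value 5 next appears (with n ≥ 1) at u[3].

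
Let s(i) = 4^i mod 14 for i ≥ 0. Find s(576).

8

s(0) = 1,  s(1) = 4,  s(2) = 2,  s(3) = 8,  s(4) = 4.
Since s(4) = s(1) = 4, the sequence is eventually periodic: after a pre-period of length 1 it cycles with period 3.
For i ≥ 1, s(i) depends only on (i - 1) mod 3. (576 - 1) mod 3 = 2, so s(576) = s(3) = 8.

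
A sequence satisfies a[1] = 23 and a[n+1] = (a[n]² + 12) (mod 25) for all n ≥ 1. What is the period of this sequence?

8

a[1] = 23, a[2] = 16, a[3] = 18, a[4] = 11, a[5] = 8, a[6] = 1, a[7] = 13, a[8] = 6, a[9] = 23.
The sequence repeats with period 8.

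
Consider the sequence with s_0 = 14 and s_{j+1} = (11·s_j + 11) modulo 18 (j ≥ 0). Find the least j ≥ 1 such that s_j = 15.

5

s_0 = 14,  s_1 = 3,  s_2 = 8,  s_3 = 9,  s_4 = 2,  s_5 = 15,  s_6 = 14.
Since s_6 = s_0 = 14, the sequence is periodic with period 6.
The value 15 first appears (with j ≥ 1) at s_5.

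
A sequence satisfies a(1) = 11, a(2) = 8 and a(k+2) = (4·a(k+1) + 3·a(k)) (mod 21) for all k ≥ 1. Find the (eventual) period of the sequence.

Computing terms: a(1) = 11, a(2) = 8, a(3) = 2, a(4) = 11, a(5) = 8.
The sequence repeats with period 3.

3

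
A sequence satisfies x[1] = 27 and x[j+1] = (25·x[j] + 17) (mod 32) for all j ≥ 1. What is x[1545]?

x[1] = 27, x[2] = 20, x[3] = 5, x[4] = 14, x[5] = 15, x[6] = 8, x[7] = 25, x[8] = 2, x[9] = 3, x[10] = 28, x[11] = 13, x[12] = 22, x[13] = 23, x[14] = 16, x[15] = 1, x[16] = 10, x[17] = 11, x[18] = 4, x[19] = 21, x[20] = 30, x[21] = 31, x[22] = 24, x[23] = 9, x[24] = 18, x[25] = 19, x[26] = 12, x[27] = 29, x[28] = 6, x[29] = 7, x[30] = 0, x[31] = 17, x[32] = 26, x[33] = 27.
Since x[33] = x[1] = 27, the sequence is periodic with period 32.
(1545 - 1) mod 32 = 8, so x[1545] = x[9] = 3.

3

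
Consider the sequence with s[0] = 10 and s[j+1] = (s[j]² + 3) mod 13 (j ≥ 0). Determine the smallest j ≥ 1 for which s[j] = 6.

3

Listing terms: s[0] = 10,  s[1] = 12,  s[2] = 4,  s[3] = 6,  s[4] = 0,  s[5] = 3,  s[6] = 12.
Since s[6] = s[1] = 12, the sequence is eventually periodic: after a pre-period of length 1 it cycles with period 5.
The value 6 first appears (with j ≥ 1) at s[3].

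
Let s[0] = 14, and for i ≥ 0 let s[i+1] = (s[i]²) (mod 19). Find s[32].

17

Listing terms: s[0] = 14; s[1] = 6; s[2] = 17; s[3] = 4; s[4] = 16; s[5] = 9; s[6] = 5; s[7] = 6.
Since s[7] = s[1] = 6, the sequence is eventually periodic: after a pre-period of length 1 it cycles with period 6.
For i ≥ 1, s[i] depends only on (i - 1) mod 6. (32 - 1) mod 6 = 1, so s[32] = s[2] = 17.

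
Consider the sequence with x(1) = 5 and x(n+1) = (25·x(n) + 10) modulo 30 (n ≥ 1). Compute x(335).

We have x(1) = 5; x(2) = 15; x(3) = 25; x(4) = 5.
The sequence repeats with period 3.
(335 - 1) mod 3 = 1, so x(335) = x(2) = 15.

15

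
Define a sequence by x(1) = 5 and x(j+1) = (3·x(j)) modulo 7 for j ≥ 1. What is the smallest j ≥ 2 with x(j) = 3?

3

Computing terms: x(1) = 5, x(2) = 1, x(3) = 3, x(4) = 2, x(5) = 6, x(6) = 4, x(7) = 5.
Since x(7) = x(1) = 5, the sequence is periodic with period 6.
The value 3 first appears (with j ≥ 2) at x(3).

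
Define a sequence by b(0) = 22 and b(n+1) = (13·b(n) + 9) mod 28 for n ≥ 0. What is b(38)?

8

We have b(0) = 22; b(1) = 15; b(2) = 8; b(3) = 1; b(4) = 22.
The sequence repeats with period 4.
(38 - 0) mod 4 = 2, so b(38) = b(2) = 8.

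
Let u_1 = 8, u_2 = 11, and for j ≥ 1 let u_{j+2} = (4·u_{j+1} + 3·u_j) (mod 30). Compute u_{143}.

2

u_1 = 8; u_2 = 11; u_3 = 8; u_4 = 5; u_5 = 14; u_6 = 11; u_7 = 26; u_8 = 17; u_9 = 26; u_{10} = 5; u_{11} = 8; u_{12} = 17; u_{13} = 2; u_{14} = 29; u_{15} = 2; u_{16} = 5; u_{17} = 26; u_{18} = 29; u_{19} = 14; u_{20} = 23; u_{21} = 14; u_{22} = 5; u_{23} = 2; u_{24} = 23; u_{25} = 8; u_{26} = 11.
Since (u_{25}, u_{26}) = (u_1, u_2) = (8, 11) (two consecutive terms determine the rest), the sequence is periodic with period 24.
So u_{143} = u_{1 + ((143-1) mod 24)} = u_{23} = 2.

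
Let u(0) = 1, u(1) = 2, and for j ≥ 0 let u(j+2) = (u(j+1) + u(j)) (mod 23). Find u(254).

Listing terms: u(0) = 1, u(1) = 2, u(2) = 3, u(3) = 5, u(4) = 8, u(5) = 13, u(6) = 21, u(7) = 11, u(8) = 9, u(9) = 20, u(10) = 6, u(11) = 3, u(12) = 9, u(13) = 12, u(14) = 21, u(15) = 10, u(16) = 8, u(17) = 18, u(18) = 3, u(19) = 21, u(20) = 1, u(21) = 22, u(22) = 0, u(23) = 22, u(24) = 22, u(25) = 21, u(26) = 20, u(27) = 18, u(28) = 15, u(29) = 10, u(30) = 2, u(31) = 12, u(32) = 14, u(33) = 3, u(34) = 17, u(35) = 20, u(36) = 14, u(37) = 11, u(38) = 2, u(39) = 13, u(40) = 15, u(41) = 5, u(42) = 20, u(43) = 2, u(44) = 22, u(45) = 1, u(46) = 0, u(47) = 1, u(48) = 1, u(49) = 2.
Since (u(48), u(49)) = (u(0), u(1)) = (1, 2) (two consecutive terms determine the rest), the sequence is periodic with period 48.
So u(254) = u(0 + ((254-0) mod 48)) = u(14) = 21.

21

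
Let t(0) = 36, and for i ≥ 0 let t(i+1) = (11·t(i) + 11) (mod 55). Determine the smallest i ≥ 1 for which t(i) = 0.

4

We have t(0) = 36, t(1) = 22, t(2) = 33, t(3) = 44, t(4) = 0, t(5) = 11, t(6) = 22.
Since t(6) = t(1) = 22, the sequence is eventually periodic: after a pre-period of length 1 it cycles with period 5.
The value 0 first appears (with i ≥ 1) at t(4).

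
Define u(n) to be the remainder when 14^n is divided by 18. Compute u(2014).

u(0) = 1,  u(1) = 14,  u(2) = 16,  u(3) = 8,  u(4) = 4,  u(5) = 2,  u(6) = 10,  u(7) = 14.
Since u(7) = u(1) = 14, the sequence is eventually periodic: after a pre-period of length 1 it cycles with period 6.
For n ≥ 1, u(n) depends only on (n - 1) mod 6. (2014 - 1) mod 6 = 3, so u(2014) = u(4) = 4.

4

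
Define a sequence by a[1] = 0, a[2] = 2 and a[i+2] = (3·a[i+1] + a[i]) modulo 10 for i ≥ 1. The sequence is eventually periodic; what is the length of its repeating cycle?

12

We have a[1] = 0; a[2] = 2; a[3] = 6; a[4] = 0; a[5] = 6; a[6] = 8; a[7] = 0; a[8] = 8; a[9] = 4; a[10] = 0; a[11] = 4; a[12] = 2; a[13] = 0; a[14] = 2.
The sequence repeats with period 12.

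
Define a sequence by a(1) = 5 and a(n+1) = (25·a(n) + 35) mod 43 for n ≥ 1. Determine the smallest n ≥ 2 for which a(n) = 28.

We have a(1) = 5, a(2) = 31, a(3) = 36, a(4) = 32, a(5) = 18, a(6) = 12, a(7) = 34, a(8) = 25, a(9) = 15, a(10) = 23, a(11) = 8, a(12) = 20, a(13) = 19, a(14) = 37, a(15) = 14, a(16) = 41, a(17) = 28, a(18) = 4, a(19) = 6, a(20) = 13, a(21) = 16, a(22) = 5.
Since a(22) = a(1) = 5, the sequence is periodic with period 21.
The value 28 first appears (with n ≥ 2) at a(17).

17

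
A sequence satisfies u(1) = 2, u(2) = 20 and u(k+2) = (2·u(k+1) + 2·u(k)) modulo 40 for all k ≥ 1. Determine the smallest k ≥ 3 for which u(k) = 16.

7

u(1) = 2,  u(2) = 20,  u(3) = 4,  u(4) = 8,  u(5) = 24,  u(6) = 24,  u(7) = 16,  u(8) = 0,  u(9) = 32,  u(10) = 24,  u(11) = 32,  u(12) = 32,  u(13) = 8,  u(14) = 0,  u(15) = 16,  u(16) = 32,  u(17) = 16,  u(18) = 16,  u(19) = 24,  u(20) = 0,  u(21) = 8,  u(22) = 16,  u(23) = 8,  u(24) = 8,  u(25) = 32,  u(26) = 0,  u(27) = 24,  u(28) = 8,  u(29) = 24.
Since (u(28), u(29)) = (u(4), u(5)) = (8, 24) (two consecutive terms determine the rest), the sequence is eventually periodic: after a pre-period of length 3 it cycles with period 24.
The value 16 first appears (with k ≥ 3) at u(7).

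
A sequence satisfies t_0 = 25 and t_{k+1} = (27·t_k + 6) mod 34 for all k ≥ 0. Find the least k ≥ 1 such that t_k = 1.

We have t_0 = 25, t_1 = 1, t_2 = 33, t_3 = 13, t_4 = 17, t_5 = 23, t_6 = 15, t_7 = 3, t_8 = 19, t_9 = 9, t_{10} = 11, t_{11} = 31, t_{12} = 27, t_{13} = 21, t_{14} = 29, t_{15} = 7, t_{16} = 25.
Since t_{16} = t_0 = 25, the sequence is periodic with period 16.
The value 1 first appears (with k ≥ 1) at t_1.

1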